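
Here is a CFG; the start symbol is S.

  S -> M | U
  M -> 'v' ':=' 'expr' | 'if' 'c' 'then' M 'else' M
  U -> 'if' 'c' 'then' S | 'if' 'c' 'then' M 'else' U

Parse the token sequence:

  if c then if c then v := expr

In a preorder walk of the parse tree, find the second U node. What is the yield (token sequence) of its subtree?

[S [U if c then [S [U if c then [S [M v := expr]]]]]]

if c then v := expr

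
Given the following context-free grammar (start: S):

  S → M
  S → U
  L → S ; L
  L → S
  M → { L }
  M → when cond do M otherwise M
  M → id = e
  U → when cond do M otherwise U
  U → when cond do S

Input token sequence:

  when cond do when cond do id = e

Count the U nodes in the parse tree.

2

[S [U when cond do [S [U when cond do [S [M id = e]]]]]]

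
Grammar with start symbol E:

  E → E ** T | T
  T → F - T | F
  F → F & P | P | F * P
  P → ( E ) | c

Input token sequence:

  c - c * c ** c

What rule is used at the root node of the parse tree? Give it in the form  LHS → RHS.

E → E ** T

[E [E [T [F [P c]] - [T [F [F [P c]] * [P c]]]]] ** [T [F [P c]]]]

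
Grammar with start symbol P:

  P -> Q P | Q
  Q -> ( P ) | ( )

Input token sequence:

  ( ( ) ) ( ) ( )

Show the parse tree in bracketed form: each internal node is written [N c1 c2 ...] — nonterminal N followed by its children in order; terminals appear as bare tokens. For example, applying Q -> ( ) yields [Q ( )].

P
Q P
( P ) P
( Q ) P
( ( ) ) P
( ( ) ) Q P
( ( ) ) ( ) P
( ( ) ) ( ) Q
( ( ) ) ( ) ( )

[P [Q ( [P [Q ( )]] )] [P [Q ( )] [P [Q ( )]]]]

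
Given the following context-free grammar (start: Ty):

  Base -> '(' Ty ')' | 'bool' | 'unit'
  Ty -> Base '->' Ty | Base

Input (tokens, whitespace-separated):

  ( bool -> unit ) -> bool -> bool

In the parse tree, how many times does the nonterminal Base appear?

5

[Ty [Base ( [Ty [Base bool] -> [Ty [Base unit]]] )] -> [Ty [Base bool] -> [Ty [Base bool]]]]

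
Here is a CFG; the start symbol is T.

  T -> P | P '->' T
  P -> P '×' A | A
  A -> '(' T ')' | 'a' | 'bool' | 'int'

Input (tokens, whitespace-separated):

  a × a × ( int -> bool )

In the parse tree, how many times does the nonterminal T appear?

[T [P [P [P [A a]] × [A a]] × [A ( [T [P [A int]] -> [T [P [A bool]]]] )]]]

3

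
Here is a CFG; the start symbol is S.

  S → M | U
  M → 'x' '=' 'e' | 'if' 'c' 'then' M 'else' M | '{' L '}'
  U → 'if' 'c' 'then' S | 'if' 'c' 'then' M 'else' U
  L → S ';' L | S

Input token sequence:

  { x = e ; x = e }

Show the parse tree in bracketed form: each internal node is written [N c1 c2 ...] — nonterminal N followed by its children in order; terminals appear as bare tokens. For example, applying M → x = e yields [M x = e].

[S [M { [L [S [M x = e]] ; [L [S [M x = e]]]] }]]

S
M
{ L }
{ S ; L }
{ M ; L }
{ x = e ; L }
{ x = e ; S }
{ x = e ; M }
{ x = e ; x = e }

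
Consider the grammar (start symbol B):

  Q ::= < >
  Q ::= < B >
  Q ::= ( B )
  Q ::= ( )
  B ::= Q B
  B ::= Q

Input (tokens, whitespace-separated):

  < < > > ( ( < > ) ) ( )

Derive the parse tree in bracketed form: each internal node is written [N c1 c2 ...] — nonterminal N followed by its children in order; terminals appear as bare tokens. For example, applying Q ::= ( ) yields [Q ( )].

[B [Q < [B [Q < >]] >] [B [Q ( [B [Q ( [B [Q < >]] )]] )] [B [Q ( )]]]]

B
Q B
< B > B
< Q > B
< < > > B
< < > > Q B
< < > > ( B ) B
< < > > ( Q ) B
< < > > ( ( B ) ) B
< < > > ( ( Q ) ) B
< < > > ( ( < > ) ) B
< < > > ( ( < > ) ) Q
< < > > ( ( < > ) ) ( )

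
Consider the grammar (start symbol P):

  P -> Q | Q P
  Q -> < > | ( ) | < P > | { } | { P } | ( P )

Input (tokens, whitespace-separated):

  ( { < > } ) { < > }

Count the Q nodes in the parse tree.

[P [Q ( [P [Q { [P [Q < >]] }]] )] [P [Q { [P [Q < >]] }]]]

5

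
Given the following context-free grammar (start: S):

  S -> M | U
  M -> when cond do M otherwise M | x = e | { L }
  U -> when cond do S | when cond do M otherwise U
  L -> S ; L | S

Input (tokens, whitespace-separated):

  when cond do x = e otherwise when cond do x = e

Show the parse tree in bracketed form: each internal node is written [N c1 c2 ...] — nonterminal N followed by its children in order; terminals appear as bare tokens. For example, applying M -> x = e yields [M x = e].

[S [U when cond do [M x = e] otherwise [U when cond do [S [M x = e]]]]]

S
U
when cond do M otherwise U
when cond do x = e otherwise U
when cond do x = e otherwise when cond do S
when cond do x = e otherwise when cond do M
when cond do x = e otherwise when cond do x = e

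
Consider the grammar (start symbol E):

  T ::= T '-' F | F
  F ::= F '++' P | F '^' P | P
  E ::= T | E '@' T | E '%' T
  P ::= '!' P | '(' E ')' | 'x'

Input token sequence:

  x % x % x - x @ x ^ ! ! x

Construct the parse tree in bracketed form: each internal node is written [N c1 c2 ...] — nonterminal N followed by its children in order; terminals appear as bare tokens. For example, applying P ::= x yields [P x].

E
E @ T
E % T @ T
E % T % T @ T
T % T % T @ T
F % T % T @ T
P % T % T @ T
x % T % T @ T
x % F % T @ T
x % P % T @ T
x % x % T @ T
x % x % T - F @ T
x % x % F - F @ T
x % x % P - F @ T
x % x % x - F @ T
x % x % x - P @ T
x % x % x - x @ T
x % x % x - x @ F
x % x % x - x @ F ^ P
x % x % x - x @ P ^ P
x % x % x - x @ x ^ P
x % x % x - x @ x ^ ! P
x % x % x - x @ x ^ ! ! P
x % x % x - x @ x ^ ! ! x

[E [E [E [E [T [F [P x]]]] % [T [F [P x]]]] % [T [T [F [P x]]] - [F [P x]]]] @ [T [F [F [P x]] ^ [P ! [P ! [P x]]]]]]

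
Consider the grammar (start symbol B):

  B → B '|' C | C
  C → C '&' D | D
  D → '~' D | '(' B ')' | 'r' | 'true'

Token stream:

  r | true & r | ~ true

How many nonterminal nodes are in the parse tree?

[B [B [B [C [D r]]] | [C [C [D true]] & [D r]]] | [C [D ~ [D true]]]]

12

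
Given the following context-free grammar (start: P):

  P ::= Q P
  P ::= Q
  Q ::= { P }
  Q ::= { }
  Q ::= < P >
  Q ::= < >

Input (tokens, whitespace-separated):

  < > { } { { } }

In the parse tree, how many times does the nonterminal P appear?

[P [Q < >] [P [Q { }] [P [Q { [P [Q { }]] }]]]]

4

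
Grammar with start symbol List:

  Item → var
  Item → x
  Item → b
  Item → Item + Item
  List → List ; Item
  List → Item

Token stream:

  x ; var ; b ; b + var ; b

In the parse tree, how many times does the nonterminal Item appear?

7

[List [List [List [List [List [Item x]] ; [Item var]] ; [Item b]] ; [Item [Item b] + [Item var]]] ; [Item b]]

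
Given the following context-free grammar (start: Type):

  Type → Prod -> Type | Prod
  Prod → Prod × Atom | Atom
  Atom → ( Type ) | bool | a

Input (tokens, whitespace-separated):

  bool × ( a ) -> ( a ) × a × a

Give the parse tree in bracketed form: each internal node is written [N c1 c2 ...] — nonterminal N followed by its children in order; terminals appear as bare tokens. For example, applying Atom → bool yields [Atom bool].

Type
Prod -> Type
Prod × Atom -> Type
Atom × Atom -> Type
bool × Atom -> Type
bool × ( Type ) -> Type
bool × ( Prod ) -> Type
bool × ( Atom ) -> Type
bool × ( a ) -> Type
bool × ( a ) -> Prod
bool × ( a ) -> Prod × Atom
bool × ( a ) -> Prod × Atom × Atom
bool × ( a ) -> Atom × Atom × Atom
bool × ( a ) -> ( Type ) × Atom × Atom
bool × ( a ) -> ( Prod ) × Atom × Atom
bool × ( a ) -> ( Atom ) × Atom × Atom
bool × ( a ) -> ( a ) × Atom × Atom
bool × ( a ) -> ( a ) × a × Atom
bool × ( a ) -> ( a ) × a × a

[Type [Prod [Prod [Atom bool]] × [Atom ( [Type [Prod [Atom a]]] )]] -> [Type [Prod [Prod [Prod [Atom ( [Type [Prod [Atom a]]] )]] × [Atom a]] × [Atom a]]]]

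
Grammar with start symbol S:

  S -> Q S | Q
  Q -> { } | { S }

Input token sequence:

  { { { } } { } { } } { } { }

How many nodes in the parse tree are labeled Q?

[S [Q { [S [Q { [S [Q { }]] }] [S [Q { }] [S [Q { }]]]] }] [S [Q { }] [S [Q { }]]]]

7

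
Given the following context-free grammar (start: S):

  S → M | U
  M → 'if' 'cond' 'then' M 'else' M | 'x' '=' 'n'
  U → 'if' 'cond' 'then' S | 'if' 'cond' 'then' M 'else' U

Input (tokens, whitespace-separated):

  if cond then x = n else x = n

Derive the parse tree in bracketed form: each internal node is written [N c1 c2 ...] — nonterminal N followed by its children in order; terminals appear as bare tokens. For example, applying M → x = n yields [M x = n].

[S [M if cond then [M x = n] else [M x = n]]]

S
M
if cond then M else M
if cond then x = n else M
if cond then x = n else x = n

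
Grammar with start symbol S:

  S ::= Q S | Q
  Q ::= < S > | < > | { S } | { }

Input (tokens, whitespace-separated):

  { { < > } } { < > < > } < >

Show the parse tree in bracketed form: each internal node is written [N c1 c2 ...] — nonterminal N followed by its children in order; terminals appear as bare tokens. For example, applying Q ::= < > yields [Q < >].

[S [Q { [S [Q { [S [Q < >]] }]] }] [S [Q { [S [Q < >] [S [Q < >]]] }] [S [Q < >]]]]

S
Q S
{ S } S
{ Q } S
{ { S } } S
{ { Q } } S
{ { < > } } S
{ { < > } } Q S
{ { < > } } { S } S
{ { < > } } { Q S } S
{ { < > } } { < > S } S
{ { < > } } { < > Q } S
{ { < > } } { < > < > } S
{ { < > } } { < > < > } Q
{ { < > } } { < > < > } < >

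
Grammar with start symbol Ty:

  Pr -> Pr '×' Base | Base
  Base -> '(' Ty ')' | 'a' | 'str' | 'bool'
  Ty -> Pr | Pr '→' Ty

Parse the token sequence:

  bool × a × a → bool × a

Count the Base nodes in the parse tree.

[Ty [Pr [Pr [Pr [Base bool]] × [Base a]] × [Base a]] → [Ty [Pr [Pr [Base bool]] × [Base a]]]]

5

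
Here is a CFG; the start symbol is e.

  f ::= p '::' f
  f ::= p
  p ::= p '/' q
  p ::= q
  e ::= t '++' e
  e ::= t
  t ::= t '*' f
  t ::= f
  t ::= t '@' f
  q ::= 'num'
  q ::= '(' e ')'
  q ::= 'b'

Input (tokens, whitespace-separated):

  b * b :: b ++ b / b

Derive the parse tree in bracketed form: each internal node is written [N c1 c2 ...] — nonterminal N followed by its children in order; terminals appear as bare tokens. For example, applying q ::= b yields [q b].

e
t ++ e
t * f ++ e
f * f ++ e
p * f ++ e
q * f ++ e
b * f ++ e
b * p :: f ++ e
b * q :: f ++ e
b * b :: f ++ e
b * b :: p ++ e
b * b :: q ++ e
b * b :: b ++ e
b * b :: b ++ t
b * b :: b ++ f
b * b :: b ++ p
b * b :: b ++ p / q
b * b :: b ++ q / q
b * b :: b ++ b / q
b * b :: b ++ b / b

[e [t [t [f [p [q b]]]] * [f [p [q b]] :: [f [p [q b]]]]] ++ [e [t [f [p [p [q b]] / [q b]]]]]]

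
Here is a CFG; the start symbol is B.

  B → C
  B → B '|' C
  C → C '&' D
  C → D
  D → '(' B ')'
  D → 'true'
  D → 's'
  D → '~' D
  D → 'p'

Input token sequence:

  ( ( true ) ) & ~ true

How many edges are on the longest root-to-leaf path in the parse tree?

10

[B [C [C [D ( [B [C [D ( [B [C [D true]]] )]]] )]] & [D ~ [D true]]]]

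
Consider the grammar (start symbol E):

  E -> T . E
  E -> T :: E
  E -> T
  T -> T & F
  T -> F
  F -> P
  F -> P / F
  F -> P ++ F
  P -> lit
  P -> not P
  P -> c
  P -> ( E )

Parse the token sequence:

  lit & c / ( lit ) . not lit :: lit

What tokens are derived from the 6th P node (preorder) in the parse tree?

[E [T [T [F [P lit]]] & [F [P c] / [F [P ( [E [T [F [P lit]]]] )]]]] . [E [T [F [P not [P lit]]]] :: [E [T [F [P lit]]]]]]

lit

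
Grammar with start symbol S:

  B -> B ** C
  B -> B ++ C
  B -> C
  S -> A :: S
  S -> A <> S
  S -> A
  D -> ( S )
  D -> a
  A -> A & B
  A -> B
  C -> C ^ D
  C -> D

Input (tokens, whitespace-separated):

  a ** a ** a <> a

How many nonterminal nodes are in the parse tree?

[S [A [B [B [B [C [D a]]] ** [C [D a]]] ** [C [D a]]]] <> [S [A [B [C [D a]]]]]]

16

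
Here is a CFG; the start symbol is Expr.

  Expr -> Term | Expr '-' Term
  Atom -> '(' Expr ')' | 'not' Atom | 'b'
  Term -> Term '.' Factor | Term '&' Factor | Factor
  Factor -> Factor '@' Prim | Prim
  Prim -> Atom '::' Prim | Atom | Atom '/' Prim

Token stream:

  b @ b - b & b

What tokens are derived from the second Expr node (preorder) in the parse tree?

b @ b

[Expr [Expr [Term [Factor [Factor [Prim [Atom b]]] @ [Prim [Atom b]]]]] - [Term [Term [Factor [Prim [Atom b]]]] & [Factor [Prim [Atom b]]]]]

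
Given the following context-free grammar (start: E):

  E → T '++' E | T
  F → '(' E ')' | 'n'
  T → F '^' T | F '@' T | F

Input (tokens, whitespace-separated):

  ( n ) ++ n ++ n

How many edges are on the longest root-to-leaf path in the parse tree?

[E [T [F ( [E [T [F n]]] )]] ++ [E [T [F n]] ++ [E [T [F n]]]]]

6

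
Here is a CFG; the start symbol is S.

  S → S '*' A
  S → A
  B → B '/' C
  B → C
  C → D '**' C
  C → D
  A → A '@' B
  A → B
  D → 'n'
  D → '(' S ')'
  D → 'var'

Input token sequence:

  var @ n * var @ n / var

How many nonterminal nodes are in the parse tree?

21

[S [S [A [A [B [C [D var]]]] @ [B [C [D n]]]]] * [A [A [B [C [D var]]]] @ [B [B [C [D n]]] / [C [D var]]]]]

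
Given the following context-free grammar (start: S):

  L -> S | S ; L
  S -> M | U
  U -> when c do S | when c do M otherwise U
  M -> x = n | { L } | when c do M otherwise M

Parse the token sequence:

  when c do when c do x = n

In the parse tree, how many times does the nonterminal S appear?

[S [U when c do [S [U when c do [S [M x = n]]]]]]

3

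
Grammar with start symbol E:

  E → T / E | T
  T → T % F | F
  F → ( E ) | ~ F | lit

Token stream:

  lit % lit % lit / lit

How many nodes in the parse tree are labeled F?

[E [T [T [T [F lit]] % [F lit]] % [F lit]] / [E [T [F lit]]]]

4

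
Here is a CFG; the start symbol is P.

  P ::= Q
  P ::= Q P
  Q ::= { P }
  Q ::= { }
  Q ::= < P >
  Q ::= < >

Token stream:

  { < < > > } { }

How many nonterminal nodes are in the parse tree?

8

[P [Q { [P [Q < [P [Q < >]] >]] }] [P [Q { }]]]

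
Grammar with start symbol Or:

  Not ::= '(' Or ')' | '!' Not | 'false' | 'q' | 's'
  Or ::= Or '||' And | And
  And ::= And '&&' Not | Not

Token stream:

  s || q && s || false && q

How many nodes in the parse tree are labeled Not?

5

[Or [Or [Or [And [Not s]]] || [And [And [Not q]] && [Not s]]] || [And [And [Not false]] && [Not q]]]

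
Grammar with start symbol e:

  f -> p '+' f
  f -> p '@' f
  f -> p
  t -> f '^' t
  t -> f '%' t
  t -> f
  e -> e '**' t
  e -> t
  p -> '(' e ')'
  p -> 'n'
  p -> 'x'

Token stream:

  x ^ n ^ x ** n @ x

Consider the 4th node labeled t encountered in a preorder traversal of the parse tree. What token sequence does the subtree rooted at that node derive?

[e [e [t [f [p x]] ^ [t [f [p n]] ^ [t [f [p x]]]]]] ** [t [f [p n] @ [f [p x]]]]]

n @ x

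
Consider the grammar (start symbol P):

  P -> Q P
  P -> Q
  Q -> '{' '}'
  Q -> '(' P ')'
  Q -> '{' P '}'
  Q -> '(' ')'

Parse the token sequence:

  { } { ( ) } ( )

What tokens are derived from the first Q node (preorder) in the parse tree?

{ }

[P [Q { }] [P [Q { [P [Q ( )]] }] [P [Q ( )]]]]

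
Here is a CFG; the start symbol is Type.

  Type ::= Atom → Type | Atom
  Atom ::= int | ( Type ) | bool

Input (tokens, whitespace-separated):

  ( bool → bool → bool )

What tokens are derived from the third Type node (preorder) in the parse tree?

bool → bool

[Type [Atom ( [Type [Atom bool] → [Type [Atom bool] → [Type [Atom bool]]]] )]]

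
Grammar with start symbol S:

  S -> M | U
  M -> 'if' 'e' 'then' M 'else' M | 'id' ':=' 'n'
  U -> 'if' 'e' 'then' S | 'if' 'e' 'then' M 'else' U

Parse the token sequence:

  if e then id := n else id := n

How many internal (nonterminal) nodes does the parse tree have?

4

[S [M if e then [M id := n] else [M id := n]]]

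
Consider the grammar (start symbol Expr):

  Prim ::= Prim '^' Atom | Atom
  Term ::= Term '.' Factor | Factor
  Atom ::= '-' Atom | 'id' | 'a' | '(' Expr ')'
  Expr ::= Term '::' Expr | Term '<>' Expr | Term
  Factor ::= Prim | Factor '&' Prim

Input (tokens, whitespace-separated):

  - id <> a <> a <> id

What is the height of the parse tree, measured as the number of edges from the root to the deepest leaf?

8

[Expr [Term [Factor [Prim [Atom - [Atom id]]]]] <> [Expr [Term [Factor [Prim [Atom a]]]] <> [Expr [Term [Factor [Prim [Atom a]]]] <> [Expr [Term [Factor [Prim [Atom id]]]]]]]]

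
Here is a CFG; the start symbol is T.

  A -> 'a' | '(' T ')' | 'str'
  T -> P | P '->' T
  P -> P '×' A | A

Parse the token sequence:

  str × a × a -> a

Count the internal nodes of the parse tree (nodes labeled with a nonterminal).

[T [P [P [P [A str]] × [A a]] × [A a]] -> [T [P [A a]]]]

10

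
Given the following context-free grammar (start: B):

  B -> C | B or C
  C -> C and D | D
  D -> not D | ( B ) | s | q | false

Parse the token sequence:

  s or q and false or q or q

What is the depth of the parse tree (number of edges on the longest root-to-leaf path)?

[B [B [B [B [C [D s]]] or [C [C [D q]] and [D false]]] or [C [D q]]] or [C [D q]]]

6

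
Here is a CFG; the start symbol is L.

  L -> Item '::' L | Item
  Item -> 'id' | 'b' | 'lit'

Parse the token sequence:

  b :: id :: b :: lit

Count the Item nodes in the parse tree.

4

[L [Item b] :: [L [Item id] :: [L [Item b] :: [L [Item lit]]]]]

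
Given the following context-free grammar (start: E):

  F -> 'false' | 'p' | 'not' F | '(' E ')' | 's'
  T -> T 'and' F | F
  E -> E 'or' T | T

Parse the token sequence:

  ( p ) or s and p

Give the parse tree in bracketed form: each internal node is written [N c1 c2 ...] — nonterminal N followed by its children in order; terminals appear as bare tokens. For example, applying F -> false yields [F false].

E
E or T
T or T
F or T
( E ) or T
( T ) or T
( F ) or T
( p ) or T
( p ) or T and F
( p ) or F and F
( p ) or s and F
( p ) or s and p

[E [E [T [F ( [E [T [F p]]] )]]] or [T [T [F s]] and [F p]]]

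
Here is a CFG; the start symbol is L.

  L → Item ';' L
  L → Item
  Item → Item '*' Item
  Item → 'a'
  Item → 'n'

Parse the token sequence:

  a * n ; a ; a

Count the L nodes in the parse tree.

[L [Item [Item a] * [Item n]] ; [L [Item a] ; [L [Item a]]]]

3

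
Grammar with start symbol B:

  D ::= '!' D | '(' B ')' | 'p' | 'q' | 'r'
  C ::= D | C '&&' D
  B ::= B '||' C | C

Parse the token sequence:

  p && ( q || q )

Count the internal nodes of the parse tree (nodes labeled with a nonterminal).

11

[B [C [C [D p]] && [D ( [B [B [C [D q]]] || [C [D q]]] )]]]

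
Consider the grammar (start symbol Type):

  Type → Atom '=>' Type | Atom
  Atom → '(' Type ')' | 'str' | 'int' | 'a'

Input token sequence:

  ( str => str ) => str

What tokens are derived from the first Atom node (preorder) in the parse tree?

[Type [Atom ( [Type [Atom str] => [Type [Atom str]]] )] => [Type [Atom str]]]

( str => str )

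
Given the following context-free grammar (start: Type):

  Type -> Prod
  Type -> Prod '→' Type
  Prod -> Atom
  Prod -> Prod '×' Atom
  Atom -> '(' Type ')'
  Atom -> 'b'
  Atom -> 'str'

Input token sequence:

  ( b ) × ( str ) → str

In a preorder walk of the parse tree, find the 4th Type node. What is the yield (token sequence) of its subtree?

[Type [Prod [Prod [Atom ( [Type [Prod [Atom b]]] )]] × [Atom ( [Type [Prod [Atom str]]] )]] → [Type [Prod [Atom str]]]]

str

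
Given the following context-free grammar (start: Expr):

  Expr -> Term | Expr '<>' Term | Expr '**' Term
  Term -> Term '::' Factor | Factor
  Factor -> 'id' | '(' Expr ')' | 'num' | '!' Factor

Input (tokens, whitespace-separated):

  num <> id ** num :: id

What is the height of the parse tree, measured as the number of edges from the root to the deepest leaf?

5

[Expr [Expr [Expr [Term [Factor num]]] <> [Term [Factor id]]] ** [Term [Term [Factor num]] :: [Factor id]]]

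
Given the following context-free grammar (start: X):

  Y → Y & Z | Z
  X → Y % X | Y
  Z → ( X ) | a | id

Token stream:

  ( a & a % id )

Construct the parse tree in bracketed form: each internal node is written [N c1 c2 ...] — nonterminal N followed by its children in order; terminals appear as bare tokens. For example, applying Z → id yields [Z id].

X
Y
Z
( X )
( Y % X )
( Y & Z % X )
( Z & Z % X )
( a & Z % X )
( a & a % X )
( a & a % Y )
( a & a % Z )
( a & a % id )

[X [Y [Z ( [X [Y [Y [Z a]] & [Z a]] % [X [Y [Z id]]]] )]]]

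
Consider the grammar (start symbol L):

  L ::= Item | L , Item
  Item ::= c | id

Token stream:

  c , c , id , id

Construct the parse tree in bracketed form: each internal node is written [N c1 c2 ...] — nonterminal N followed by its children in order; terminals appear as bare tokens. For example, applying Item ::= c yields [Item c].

L
L , Item
L , Item , Item
L , Item , Item , Item
Item , Item , Item , Item
c , Item , Item , Item
c , c , Item , Item
c , c , id , Item
c , c , id , id

[L [L [L [L [Item c]] , [Item c]] , [Item id]] , [Item id]]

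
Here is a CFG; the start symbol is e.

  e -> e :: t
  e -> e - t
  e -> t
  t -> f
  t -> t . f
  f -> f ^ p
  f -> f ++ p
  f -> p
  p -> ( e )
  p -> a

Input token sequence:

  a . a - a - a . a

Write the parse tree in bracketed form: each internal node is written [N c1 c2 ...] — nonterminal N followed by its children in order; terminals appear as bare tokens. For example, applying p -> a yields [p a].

[e [e [e [t [t [f [p a]]] . [f [p a]]]] - [t [f [p a]]]] - [t [t [f [p a]]] . [f [p a]]]]

e
e - t
e - t - t
t - t - t
t . f - t - t
f . f - t - t
p . f - t - t
a . f - t - t
a . p - t - t
a . a - t - t
a . a - f - t
a . a - p - t
a . a - a - t
a . a - a - t . f
a . a - a - f . f
a . a - a - p . f
a . a - a - a . f
a . a - a - a . p
a . a - a - a . a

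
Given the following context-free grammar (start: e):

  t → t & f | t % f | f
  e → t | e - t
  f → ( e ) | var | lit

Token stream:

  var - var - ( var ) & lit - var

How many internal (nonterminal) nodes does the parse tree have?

[e [e [e [e [t [f var]]] - [t [f var]]] - [t [t [f ( [e [t [f var]]] )]] & [f lit]]] - [t [f var]]]

17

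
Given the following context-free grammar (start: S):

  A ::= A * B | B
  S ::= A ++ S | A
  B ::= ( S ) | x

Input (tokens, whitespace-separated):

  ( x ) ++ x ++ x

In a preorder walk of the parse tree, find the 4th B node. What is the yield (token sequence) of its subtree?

[S [A [B ( [S [A [B x]]] )]] ++ [S [A [B x]] ++ [S [A [B x]]]]]

x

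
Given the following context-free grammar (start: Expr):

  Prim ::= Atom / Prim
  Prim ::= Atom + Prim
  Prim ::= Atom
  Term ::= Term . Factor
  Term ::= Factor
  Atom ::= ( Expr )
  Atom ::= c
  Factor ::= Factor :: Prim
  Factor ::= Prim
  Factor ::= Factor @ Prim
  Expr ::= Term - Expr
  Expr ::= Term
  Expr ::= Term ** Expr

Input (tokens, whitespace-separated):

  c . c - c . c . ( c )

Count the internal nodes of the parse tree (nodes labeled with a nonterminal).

[Expr [Term [Term [Factor [Prim [Atom c]]]] . [Factor [Prim [Atom c]]]] - [Expr [Term [Term [Term [Factor [Prim [Atom c]]]] . [Factor [Prim [Atom c]]]] . [Factor [Prim [Atom ( [Expr [Term [Factor [Prim [Atom c]]]]] )]]]]]]

27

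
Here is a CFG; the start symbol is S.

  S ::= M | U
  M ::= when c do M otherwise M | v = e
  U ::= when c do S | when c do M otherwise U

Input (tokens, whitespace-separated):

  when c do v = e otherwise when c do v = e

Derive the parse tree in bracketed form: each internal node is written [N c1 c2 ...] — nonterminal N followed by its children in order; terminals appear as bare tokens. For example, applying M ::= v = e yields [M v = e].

[S [U when c do [M v = e] otherwise [U when c do [S [M v = e]]]]]

S
U
when c do M otherwise U
when c do v = e otherwise U
when c do v = e otherwise when c do S
when c do v = e otherwise when c do M
when c do v = e otherwise when c do v = e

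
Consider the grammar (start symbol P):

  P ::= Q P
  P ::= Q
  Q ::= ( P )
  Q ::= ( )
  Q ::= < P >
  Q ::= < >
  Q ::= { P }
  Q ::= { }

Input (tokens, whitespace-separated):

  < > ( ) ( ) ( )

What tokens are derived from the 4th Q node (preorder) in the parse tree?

( )

[P [Q < >] [P [Q ( )] [P [Q ( )] [P [Q ( )]]]]]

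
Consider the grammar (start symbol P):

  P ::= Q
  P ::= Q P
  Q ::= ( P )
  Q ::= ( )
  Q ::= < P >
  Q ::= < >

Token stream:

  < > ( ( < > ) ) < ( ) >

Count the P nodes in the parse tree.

[P [Q < >] [P [Q ( [P [Q ( [P [Q < >]] )]] )] [P [Q < [P [Q ( )]] >]]]]

6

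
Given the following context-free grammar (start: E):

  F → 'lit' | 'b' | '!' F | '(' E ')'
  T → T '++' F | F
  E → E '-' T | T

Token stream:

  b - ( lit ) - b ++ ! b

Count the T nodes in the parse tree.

[E [E [E [T [F b]]] - [T [F ( [E [T [F lit]]] )]]] - [T [T [F b]] ++ [F ! [F b]]]]

5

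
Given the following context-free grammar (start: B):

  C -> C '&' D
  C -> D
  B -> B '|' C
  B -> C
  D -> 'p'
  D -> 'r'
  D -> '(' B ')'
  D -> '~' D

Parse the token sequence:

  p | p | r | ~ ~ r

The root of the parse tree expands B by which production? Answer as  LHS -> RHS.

B -> B '|' C

[B [B [B [B [C [D p]]] | [C [D p]]] | [C [D r]]] | [C [D ~ [D ~ [D r]]]]]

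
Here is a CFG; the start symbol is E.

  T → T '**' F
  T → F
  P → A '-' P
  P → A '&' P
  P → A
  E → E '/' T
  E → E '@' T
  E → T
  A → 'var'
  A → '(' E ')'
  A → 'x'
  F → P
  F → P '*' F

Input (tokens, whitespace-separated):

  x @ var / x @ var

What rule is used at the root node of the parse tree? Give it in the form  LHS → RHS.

E → E '@' T

[E [E [E [E [T [F [P [A x]]]]] @ [T [F [P [A var]]]]] / [T [F [P [A x]]]]] @ [T [F [P [A var]]]]]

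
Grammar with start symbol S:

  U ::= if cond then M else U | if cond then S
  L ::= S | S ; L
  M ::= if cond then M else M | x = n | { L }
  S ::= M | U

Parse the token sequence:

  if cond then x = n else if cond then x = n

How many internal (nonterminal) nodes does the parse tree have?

[S [U if cond then [M x = n] else [U if cond then [S [M x = n]]]]]

6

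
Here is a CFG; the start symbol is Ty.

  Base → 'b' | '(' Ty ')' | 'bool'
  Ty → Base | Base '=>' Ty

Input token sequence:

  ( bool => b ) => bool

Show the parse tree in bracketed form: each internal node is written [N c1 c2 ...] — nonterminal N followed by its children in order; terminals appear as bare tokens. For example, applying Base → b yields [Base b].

Ty
Base => Ty
( Ty ) => Ty
( Base => Ty ) => Ty
( bool => Ty ) => Ty
( bool => Base ) => Ty
( bool => b ) => Ty
( bool => b ) => Base
( bool => b ) => bool

[Ty [Base ( [Ty [Base bool] => [Ty [Base b]]] )] => [Ty [Base bool]]]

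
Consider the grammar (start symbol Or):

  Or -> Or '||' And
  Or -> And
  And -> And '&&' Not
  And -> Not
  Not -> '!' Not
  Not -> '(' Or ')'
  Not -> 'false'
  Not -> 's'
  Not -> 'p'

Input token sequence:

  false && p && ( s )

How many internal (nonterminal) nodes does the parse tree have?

10

[Or [And [And [And [Not false]] && [Not p]] && [Not ( [Or [And [Not s]]] )]]]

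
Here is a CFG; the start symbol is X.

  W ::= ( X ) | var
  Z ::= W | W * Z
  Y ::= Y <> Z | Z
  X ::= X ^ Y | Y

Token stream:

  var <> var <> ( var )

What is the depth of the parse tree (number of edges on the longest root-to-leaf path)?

[X [Y [Y [Y [Z [W var]]] <> [Z [W var]]] <> [Z [W ( [X [Y [Z [W var]]]] )]]]]

8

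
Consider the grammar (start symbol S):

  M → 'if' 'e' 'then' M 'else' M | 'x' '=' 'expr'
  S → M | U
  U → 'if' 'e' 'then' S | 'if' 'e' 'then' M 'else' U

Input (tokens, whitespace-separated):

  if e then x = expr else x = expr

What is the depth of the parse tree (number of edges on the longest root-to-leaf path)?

[S [M if e then [M x = expr] else [M x = expr]]]

3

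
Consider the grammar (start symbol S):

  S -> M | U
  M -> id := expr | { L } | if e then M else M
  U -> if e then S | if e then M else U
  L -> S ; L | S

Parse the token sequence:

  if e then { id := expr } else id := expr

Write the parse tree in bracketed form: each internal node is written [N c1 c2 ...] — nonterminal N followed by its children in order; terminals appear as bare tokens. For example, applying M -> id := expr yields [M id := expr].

[S [M if e then [M { [L [S [M id := expr]]] }] else [M id := expr]]]

S
M
if e then M else M
if e then { L } else M
if e then { S } else M
if e then { M } else M
if e then { id := expr } else M
if e then { id := expr } else id := expr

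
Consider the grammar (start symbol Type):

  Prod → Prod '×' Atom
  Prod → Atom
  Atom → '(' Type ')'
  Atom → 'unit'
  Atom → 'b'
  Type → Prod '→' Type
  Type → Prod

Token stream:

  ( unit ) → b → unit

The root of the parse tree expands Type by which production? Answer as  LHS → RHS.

[Type [Prod [Atom ( [Type [Prod [Atom unit]]] )]] → [Type [Prod [Atom b]] → [Type [Prod [Atom unit]]]]]

Type → Prod '→' Type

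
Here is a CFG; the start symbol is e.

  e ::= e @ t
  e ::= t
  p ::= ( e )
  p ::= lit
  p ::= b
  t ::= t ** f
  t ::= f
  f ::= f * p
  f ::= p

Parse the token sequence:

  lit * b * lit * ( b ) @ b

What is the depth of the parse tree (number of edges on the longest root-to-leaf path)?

[e [e [t [f [f [f [f [p lit]] * [p b]] * [p lit]] * [p ( [e [t [f [p b]]]] )]]]] @ [t [f [p b]]]]

9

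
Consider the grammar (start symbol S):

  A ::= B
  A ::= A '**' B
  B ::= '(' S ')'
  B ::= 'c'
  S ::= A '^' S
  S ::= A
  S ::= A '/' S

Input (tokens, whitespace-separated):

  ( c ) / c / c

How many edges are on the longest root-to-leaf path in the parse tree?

6

[S [A [B ( [S [A [B c]]] )]] / [S [A [B c]] / [S [A [B c]]]]]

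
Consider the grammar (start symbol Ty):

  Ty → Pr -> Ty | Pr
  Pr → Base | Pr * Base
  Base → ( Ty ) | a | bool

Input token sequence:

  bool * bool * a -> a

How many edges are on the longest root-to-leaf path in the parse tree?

[Ty [Pr [Pr [Pr [Base bool]] * [Base bool]] * [Base a]] -> [Ty [Pr [Base a]]]]

5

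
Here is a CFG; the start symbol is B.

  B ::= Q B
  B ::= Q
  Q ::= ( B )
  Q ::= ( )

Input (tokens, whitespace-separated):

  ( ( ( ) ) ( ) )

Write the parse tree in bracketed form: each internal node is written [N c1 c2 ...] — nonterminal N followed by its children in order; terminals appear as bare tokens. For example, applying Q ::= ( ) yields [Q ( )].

[B [Q ( [B [Q ( [B [Q ( )]] )] [B [Q ( )]]] )]]

B
Q
( B )
( Q B )
( ( B ) B )
( ( Q ) B )
( ( ( ) ) B )
( ( ( ) ) Q )
( ( ( ) ) ( ) )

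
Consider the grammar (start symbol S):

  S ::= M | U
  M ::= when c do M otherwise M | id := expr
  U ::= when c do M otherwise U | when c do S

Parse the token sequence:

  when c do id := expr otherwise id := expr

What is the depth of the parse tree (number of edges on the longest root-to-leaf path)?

3

[S [M when c do [M id := expr] otherwise [M id := expr]]]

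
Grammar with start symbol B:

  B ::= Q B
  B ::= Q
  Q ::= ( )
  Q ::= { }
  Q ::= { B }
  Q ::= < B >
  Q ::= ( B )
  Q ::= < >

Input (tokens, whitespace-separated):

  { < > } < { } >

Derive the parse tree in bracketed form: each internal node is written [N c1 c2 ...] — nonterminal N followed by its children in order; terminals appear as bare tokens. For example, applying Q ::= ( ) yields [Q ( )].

B
Q B
{ B } B
{ Q } B
{ < > } B
{ < > } Q
{ < > } < B >
{ < > } < Q >
{ < > } < { } >

[B [Q { [B [Q < >]] }] [B [Q < [B [Q { }]] >]]]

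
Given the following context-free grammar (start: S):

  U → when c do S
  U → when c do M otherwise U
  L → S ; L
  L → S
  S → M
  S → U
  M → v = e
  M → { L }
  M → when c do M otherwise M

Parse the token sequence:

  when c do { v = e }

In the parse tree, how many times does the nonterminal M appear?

[S [U when c do [S [M { [L [S [M v = e]]] }]]]]

2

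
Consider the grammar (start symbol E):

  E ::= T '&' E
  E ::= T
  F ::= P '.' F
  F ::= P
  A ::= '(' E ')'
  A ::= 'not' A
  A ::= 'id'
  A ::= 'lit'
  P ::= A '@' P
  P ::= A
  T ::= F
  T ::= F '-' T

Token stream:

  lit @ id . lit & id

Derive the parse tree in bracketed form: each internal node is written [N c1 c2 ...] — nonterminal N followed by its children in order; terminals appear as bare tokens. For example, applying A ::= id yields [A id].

E
T & E
F & E
P . F & E
A @ P . F & E
lit @ P . F & E
lit @ A . F & E
lit @ id . F & E
lit @ id . P & E
lit @ id . A & E
lit @ id . lit & E
lit @ id . lit & T
lit @ id . lit & F
lit @ id . lit & P
lit @ id . lit & A
lit @ id . lit & id

[E [T [F [P [A lit] @ [P [A id]]] . [F [P [A lit]]]]] & [E [T [F [P [A id]]]]]]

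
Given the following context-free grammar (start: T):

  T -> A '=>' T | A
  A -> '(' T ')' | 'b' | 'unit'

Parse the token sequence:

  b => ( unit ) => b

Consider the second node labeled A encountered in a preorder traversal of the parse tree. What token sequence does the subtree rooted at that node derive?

[T [A b] => [T [A ( [T [A unit]] )] => [T [A b]]]]

( unit )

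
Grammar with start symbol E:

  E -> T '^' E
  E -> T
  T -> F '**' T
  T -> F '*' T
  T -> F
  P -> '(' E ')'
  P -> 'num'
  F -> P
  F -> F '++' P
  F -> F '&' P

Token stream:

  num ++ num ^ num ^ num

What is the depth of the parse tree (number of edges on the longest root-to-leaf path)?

[E [T [F [F [P num]] ++ [P num]]] ^ [E [T [F [P num]]] ^ [E [T [F [P num]]]]]]

6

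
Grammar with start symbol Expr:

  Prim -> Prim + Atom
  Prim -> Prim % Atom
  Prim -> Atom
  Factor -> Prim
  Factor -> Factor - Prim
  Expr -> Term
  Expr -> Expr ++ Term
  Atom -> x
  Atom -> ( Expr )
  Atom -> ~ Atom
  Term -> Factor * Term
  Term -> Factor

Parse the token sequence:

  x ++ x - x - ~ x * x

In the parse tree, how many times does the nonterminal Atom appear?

[Expr [Expr [Term [Factor [Prim [Atom x]]]]] ++ [Term [Factor [Factor [Factor [Prim [Atom x]]] - [Prim [Atom x]]] - [Prim [Atom ~ [Atom x]]]] * [Term [Factor [Prim [Atom x]]]]]]

6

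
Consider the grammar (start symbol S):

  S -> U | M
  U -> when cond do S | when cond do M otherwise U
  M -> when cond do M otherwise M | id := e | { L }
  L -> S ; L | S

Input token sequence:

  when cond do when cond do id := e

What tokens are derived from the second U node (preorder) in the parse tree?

when cond do id := e

[S [U when cond do [S [U when cond do [S [M id := e]]]]]]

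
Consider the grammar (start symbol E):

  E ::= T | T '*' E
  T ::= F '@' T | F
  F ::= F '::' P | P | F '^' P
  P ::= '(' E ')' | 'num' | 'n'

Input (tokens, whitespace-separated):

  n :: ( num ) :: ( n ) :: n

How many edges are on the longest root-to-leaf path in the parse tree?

[E [T [F [F [F [F [P n]] :: [P ( [E [T [F [P num]]]] )]] :: [P ( [E [T [F [P n]]]] )]] :: [P n]]]]

10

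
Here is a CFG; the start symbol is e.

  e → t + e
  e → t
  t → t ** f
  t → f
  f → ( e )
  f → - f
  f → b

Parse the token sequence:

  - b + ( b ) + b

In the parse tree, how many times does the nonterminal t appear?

4

[e [t [f - [f b]]] + [e [t [f ( [e [t [f b]]] )]] + [e [t [f b]]]]]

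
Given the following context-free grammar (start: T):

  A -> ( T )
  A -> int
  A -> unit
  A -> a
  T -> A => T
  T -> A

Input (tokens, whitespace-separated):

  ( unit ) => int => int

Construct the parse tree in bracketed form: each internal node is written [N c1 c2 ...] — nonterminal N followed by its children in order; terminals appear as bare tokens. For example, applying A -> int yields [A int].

[T [A ( [T [A unit]] )] => [T [A int] => [T [A int]]]]

T
A => T
( T ) => T
( A ) => T
( unit ) => T
( unit ) => A => T
( unit ) => int => T
( unit ) => int => A
( unit ) => int => int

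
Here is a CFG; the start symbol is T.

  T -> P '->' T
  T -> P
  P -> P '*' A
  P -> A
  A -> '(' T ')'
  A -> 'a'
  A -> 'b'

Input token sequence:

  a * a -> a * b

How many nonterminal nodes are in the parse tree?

[T [P [P [A a]] * [A a]] -> [T [P [P [A a]] * [A b]]]]

10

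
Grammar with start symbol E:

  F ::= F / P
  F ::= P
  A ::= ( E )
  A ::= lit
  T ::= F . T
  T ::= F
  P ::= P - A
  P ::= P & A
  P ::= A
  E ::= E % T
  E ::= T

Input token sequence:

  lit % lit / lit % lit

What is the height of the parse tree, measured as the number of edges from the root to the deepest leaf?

7

[E [E [E [T [F [P [A lit]]]]] % [T [F [F [P [A lit]]] / [P [A lit]]]]] % [T [F [P [A lit]]]]]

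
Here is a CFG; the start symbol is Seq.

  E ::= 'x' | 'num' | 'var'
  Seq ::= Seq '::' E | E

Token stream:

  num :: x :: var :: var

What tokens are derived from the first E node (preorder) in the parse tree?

num

[Seq [Seq [Seq [Seq [E num]] :: [E x]] :: [E var]] :: [E var]]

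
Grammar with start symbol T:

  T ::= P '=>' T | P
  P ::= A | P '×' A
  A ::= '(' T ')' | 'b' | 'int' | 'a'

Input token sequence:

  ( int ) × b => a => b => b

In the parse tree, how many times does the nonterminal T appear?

[T [P [P [A ( [T [P [A int]]] )]] × [A b]] => [T [P [A a]] => [T [P [A b]] => [T [P [A b]]]]]]

5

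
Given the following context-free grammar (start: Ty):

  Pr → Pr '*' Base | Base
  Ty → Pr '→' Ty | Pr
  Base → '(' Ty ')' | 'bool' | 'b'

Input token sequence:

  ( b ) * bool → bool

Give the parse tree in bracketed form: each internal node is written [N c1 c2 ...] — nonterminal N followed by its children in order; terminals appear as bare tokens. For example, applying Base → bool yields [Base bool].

[Ty [Pr [Pr [Base ( [Ty [Pr [Base b]]] )]] * [Base bool]] → [Ty [Pr [Base bool]]]]

Ty
Pr → Ty
Pr * Base → Ty
Base * Base → Ty
( Ty ) * Base → Ty
( Pr ) * Base → Ty
( Base ) * Base → Ty
( b ) * Base → Ty
( b ) * bool → Ty
( b ) * bool → Pr
( b ) * bool → Base
( b ) * bool → bool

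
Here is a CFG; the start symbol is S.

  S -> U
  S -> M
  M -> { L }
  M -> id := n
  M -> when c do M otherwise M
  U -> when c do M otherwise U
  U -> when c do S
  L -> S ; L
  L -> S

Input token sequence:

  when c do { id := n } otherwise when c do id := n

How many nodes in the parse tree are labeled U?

[S [U when c do [M { [L [S [M id := n]]] }] otherwise [U when c do [S [M id := n]]]]]

2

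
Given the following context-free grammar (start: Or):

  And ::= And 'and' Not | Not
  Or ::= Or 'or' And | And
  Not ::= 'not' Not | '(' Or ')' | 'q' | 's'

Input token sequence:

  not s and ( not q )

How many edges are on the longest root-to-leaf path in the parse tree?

7

[Or [And [And [Not not [Not s]]] and [Not ( [Or [And [Not not [Not q]]]] )]]]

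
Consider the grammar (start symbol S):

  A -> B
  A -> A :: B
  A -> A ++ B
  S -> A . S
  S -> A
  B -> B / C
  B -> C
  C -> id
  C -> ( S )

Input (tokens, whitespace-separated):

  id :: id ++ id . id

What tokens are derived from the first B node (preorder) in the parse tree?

id

[S [A [A [A [B [C id]]] :: [B [C id]]] ++ [B [C id]]] . [S [A [B [C id]]]]]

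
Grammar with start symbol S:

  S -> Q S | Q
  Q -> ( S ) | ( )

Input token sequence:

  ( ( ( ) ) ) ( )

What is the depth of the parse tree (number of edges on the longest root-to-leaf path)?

6

[S [Q ( [S [Q ( [S [Q ( )]] )]] )] [S [Q ( )]]]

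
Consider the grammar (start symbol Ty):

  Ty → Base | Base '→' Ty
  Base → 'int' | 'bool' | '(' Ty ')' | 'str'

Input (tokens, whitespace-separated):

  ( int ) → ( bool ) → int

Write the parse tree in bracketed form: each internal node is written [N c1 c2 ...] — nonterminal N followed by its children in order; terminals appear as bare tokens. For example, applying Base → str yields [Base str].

[Ty [Base ( [Ty [Base int]] )] → [Ty [Base ( [Ty [Base bool]] )] → [Ty [Base int]]]]

Ty
Base → Ty
( Ty ) → Ty
( Base ) → Ty
( int ) → Ty
( int ) → Base → Ty
( int ) → ( Ty ) → Ty
( int ) → ( Base ) → Ty
( int ) → ( bool ) → Ty
( int ) → ( bool ) → Base
( int ) → ( bool ) → int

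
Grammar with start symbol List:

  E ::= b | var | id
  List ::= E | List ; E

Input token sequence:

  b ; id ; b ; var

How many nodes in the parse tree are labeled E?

4

[List [List [List [List [E b]] ; [E id]] ; [E b]] ; [E var]]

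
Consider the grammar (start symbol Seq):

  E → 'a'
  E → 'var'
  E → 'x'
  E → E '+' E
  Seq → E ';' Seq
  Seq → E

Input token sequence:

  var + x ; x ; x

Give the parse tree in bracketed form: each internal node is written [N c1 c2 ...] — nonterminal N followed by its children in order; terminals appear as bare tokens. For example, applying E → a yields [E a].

Seq
E ; Seq
E + E ; Seq
var + E ; Seq
var + x ; Seq
var + x ; E ; Seq
var + x ; x ; Seq
var + x ; x ; E
var + x ; x ; x

[Seq [E [E var] + [E x]] ; [Seq [E x] ; [Seq [E x]]]]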